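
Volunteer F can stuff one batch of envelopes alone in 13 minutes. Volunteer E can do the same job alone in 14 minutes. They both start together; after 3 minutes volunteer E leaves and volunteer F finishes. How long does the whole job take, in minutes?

In the first 3 minutes the combined rate is 27/182, so 81/182 of the job is done, leaving 101/182.
After volunteer E leaves the rate is 1/13 per minute; the remaining 101/182 takes 101/14 minutes.
Total = 3 + 101/14 = 143/14 minutes.

143/14 minutes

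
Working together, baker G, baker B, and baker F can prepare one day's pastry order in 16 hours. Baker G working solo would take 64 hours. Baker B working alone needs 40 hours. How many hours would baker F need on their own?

320/7 hours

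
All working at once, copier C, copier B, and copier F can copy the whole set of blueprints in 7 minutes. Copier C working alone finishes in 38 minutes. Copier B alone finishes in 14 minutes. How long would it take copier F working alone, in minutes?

133/6 minutes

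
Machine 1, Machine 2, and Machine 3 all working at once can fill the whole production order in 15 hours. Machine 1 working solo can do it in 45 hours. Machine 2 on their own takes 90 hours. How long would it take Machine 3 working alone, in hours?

30 hours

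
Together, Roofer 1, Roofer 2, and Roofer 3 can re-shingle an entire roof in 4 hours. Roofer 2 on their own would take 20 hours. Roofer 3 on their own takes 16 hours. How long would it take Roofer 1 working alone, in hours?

Combined rate is 1/4 per hour.
Known contribution: 1/20 + 1/16 = (4 + 5)/80 = 9/80 per hour.
So Roofer 1's rate is 1/4 − 9/80 = 11/80, meaning 80/11 hours alone.

80/11 hours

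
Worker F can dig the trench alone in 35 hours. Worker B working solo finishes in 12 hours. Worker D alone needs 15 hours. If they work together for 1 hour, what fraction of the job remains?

Combined rate: 1/35 + 1/12 + 1/15 = (12 + 35 + 28)/420 = 75/420 = 5/28 per hour.
In 1 hour they complete 1·5/28 = 5/28 of the job.
So 23/28 remains.

23/28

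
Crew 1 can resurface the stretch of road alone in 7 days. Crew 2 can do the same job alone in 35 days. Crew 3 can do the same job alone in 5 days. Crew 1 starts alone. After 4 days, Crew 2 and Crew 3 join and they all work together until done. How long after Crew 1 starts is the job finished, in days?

67/13 days

In the first 4 days Crew 1 alone does 4/7 of the job, leaving 3/7.
Once everyone is working, combined rate: 1/7 + 1/35 + 1/5 = (5 + 1 + 7)/35 = 13/35 per day.
Remaining 3/7 at 13/35 per day takes 15/13 days.
Total from the start = 4 + 15/13 = 67/13 days.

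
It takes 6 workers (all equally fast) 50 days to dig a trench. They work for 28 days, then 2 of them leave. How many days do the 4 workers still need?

One worker does 1/300 of the job per day.
After 28 days with 6 workers, 14/25 is done (11/25 left).
With 4 workers the rate is 4/300 = 1/75, so the rest takes 11/25 ÷ 1/75 = 33 days.

33 days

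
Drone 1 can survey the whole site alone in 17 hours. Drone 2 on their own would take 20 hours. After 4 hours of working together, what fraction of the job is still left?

48/85

Combined rate: 1/17 + 1/20 = (20 + 17)/340 = 37/340 per hour.
In 4 hours they complete 4·37/340 = 37/85 of the job.
So 48/85 remains.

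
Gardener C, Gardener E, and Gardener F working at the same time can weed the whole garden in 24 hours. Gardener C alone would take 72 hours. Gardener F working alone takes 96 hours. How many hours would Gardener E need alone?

288/5 hours

Combined rate is 1/24 per hour.
Known contribution: 1/72 + 1/96 = (4 + 3)/288 = 7/288 per hour.
So Gardener E's rate is 1/24 − 7/288 = 5/288, meaning 288/5 hours alone.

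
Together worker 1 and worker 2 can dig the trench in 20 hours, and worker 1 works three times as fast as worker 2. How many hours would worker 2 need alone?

80 hours

Let worker 2's rate be r; then worker 1's rate is 3r, so together (3 + 1)r = 4r = 1/20.
Thus r = 1/80 per hour.
Worker 2 alone: 80 hours; worker 1 alone: 80/3 hours.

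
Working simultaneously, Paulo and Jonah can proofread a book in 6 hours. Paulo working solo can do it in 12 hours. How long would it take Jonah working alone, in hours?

Combined rate is 1/6 per hour.
Known contribution: 1/12 per hour.
So Jonah's rate is 1/6 − 1/12 = 1/12, meaning 12 hours alone.

12 hours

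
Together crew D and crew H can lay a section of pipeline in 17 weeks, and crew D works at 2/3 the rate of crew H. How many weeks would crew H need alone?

85/3 weeks

Let crew H's rate be r; then crew D's rate is (2/3)r, so together (2/3 + 1)r = (5/3)r = 1/17.
Thus r = 3/85 per week.
Crew H alone: 85/3 weeks; crew D alone: 85/2 weeks.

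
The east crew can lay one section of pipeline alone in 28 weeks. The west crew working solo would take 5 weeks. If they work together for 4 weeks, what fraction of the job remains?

Combined rate: 1/28 + 1/5 = (5 + 28)/140 = 33/140 per week.
In 4 weeks they complete 4·33/140 = 33/35 of the job.
So 2/35 remains.

2/35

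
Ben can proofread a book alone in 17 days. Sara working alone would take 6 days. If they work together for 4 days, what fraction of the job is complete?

46/51

Combined rate: 1/17 + 1/6 = (6 + 17)/102 = 23/102 per day.
In 4 days they complete 4·23/102 = 46/51 of the job.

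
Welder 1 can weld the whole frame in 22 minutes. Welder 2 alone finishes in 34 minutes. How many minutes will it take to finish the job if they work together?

Combined rate: 1/22 + 1/34 = (17 + 11)/374 = 28/374 = 14/187 per minute.
Time = 1 ÷ (14/187) = 187/14 minutes.

187/14 minutes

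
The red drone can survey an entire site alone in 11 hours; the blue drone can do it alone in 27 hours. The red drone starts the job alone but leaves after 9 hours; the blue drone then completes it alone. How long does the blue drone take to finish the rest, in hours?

54/11 hours

In 9 hours the red drone does 9/11 of the job, leaving 2/11.
The blue drone works at 1/27 per hour, so finishing takes 2/11 ÷ 1/27 = 54/11 hours.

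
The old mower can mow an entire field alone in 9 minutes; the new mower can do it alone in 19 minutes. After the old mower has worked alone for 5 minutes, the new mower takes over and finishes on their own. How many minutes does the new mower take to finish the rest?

In 5 minutes the old mower does 5/9 of the job, leaving 4/9.
The new mower works at 1/19 per minute, so finishing takes 4/9 ÷ 1/19 = 76/9 minutes.

76/9 minutes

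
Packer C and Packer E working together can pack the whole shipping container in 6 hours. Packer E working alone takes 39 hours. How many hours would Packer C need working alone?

78/11 hours

Combined rate is 1/6 per hour.
Known contribution: 1/39 per hour.
So Packer C's rate is 1/6 − 1/39 = 11/78, meaning 78/11 hours alone.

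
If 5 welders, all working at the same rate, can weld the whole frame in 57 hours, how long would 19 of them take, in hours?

Total work is 5·57 = 285 welder-hours.
With 19 welders: 285/19 = 15 hours.

15 hours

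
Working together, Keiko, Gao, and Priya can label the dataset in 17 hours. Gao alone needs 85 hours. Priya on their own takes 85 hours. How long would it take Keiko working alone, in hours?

Combined rate is 1/17 per hour.
Known contribution: 1/85 + 1/85 = (1 + 1)/85 = 2/85 per hour.
So Keiko's rate is 1/17 − 2/85 = 3/85, meaning 85/3 hours alone.

85/3 hours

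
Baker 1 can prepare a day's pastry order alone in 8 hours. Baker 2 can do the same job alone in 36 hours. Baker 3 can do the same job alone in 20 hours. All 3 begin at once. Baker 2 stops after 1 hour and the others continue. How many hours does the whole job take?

50/9 hours

In the first 1 hour the combined rate is 73/360, so 73/360 of the job is done, leaving 287/360.
After baker 2 leaves the rate is 7/40 per hour; the remaining 287/360 takes 41/9 hours.
Total = 1 + 41/9 = 50/9 hours.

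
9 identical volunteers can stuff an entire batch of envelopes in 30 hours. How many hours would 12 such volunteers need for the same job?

Total work is 9·30 = 270 volunteer-hours.
With 12 volunteers: 270/12 = 45/2 hours.

45/2 hours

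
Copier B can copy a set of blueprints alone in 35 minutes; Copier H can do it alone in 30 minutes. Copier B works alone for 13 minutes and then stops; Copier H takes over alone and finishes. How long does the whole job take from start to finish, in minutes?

In 13 minutes Copier B does 13/35 of the job, leaving 22/35.
Copier H works at 1/30 per minute, so finishing takes 22/35 ÷ 1/30 = 132/7 minutes.
Total time = 13 + 132/7 = 223/7 minutes.

223/7 minutes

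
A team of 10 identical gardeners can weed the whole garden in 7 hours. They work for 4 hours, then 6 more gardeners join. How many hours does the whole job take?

One gardener does 1/70 of the job per hour.
After 4 hours with 10 gardeners, 4/7 is done (3/7 left).
With 16 gardeners the rate is 16/70 = 8/35, so the rest takes 3/7 ÷ 8/35 = 15/8 hours.
Total = 4 + 15/8 = 47/8 hours.

47/8 hours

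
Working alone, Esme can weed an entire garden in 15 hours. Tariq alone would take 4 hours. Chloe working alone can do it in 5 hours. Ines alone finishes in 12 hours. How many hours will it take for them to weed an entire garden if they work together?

Combined rate: 1/15 + 1/4 + 1/5 + 1/12 = (4 + 15 + 12 + 5)/60 = 36/60 = 3/5 per hour.
Time = 1 ÷ (3/5) = 5/3 hours.

5/3 hours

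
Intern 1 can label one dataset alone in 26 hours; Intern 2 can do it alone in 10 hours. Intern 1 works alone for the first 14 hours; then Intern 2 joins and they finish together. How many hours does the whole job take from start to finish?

52/3 hours

In 14 hours Intern 1 does 14/26 = 7/13 of the job, leaving 6/13.
Intern 1 and Intern 2 together work at 9/65 per hour, so finishing takes 6/13 ÷ 9/65 = 10/3 hours.
Total time = 14 + 10/3 = 52/3 hours.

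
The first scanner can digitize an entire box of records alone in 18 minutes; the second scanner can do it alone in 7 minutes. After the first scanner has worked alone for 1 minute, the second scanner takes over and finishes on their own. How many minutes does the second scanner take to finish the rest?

In 1 minute the first scanner does 1/18 of the job, leaving 17/18.
The second scanner works at 1/7 per minute, so finishing takes 17/18 ÷ 1/7 = 119/18 minutes.

119/18 minutes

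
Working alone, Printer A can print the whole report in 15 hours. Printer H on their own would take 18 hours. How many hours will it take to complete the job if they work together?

Combined rate: 1/15 + 1/18 = (6 + 5)/90 = 11/90 per hour.
Time = 1 ÷ (11/90) = 90/11 hours.

90/11 hours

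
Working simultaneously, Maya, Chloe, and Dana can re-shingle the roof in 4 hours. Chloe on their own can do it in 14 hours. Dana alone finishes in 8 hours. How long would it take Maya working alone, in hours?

56/3 hours

Combined rate is 1/4 per hour.
Known contribution: 1/14 + 1/8 = (4 + 7)/56 = 11/56 per hour.
So Maya's rate is 1/4 − 11/56 = 3/56, meaning 56/3 hours alone.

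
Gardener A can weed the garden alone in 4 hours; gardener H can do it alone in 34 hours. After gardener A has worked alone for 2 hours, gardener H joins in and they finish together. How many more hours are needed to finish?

34/19 hours

In 2 hours gardener A does 2/4 = 1/2 of the job, leaving 1/2.
Gardener A and gardener H together work at 19/68 per hour, so finishing takes 1/2 ÷ 19/68 = 34/19 hours.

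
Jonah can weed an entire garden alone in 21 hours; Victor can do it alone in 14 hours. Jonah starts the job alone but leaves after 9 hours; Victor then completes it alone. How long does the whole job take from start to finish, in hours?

In 9 hours Jonah does 9/21 = 3/7 of the job, leaving 4/7.
Victor works at 1/14 per hour, so finishing takes 4/7 ÷ 1/14 = 8 hours.
Total time = 9 + 8 = 17 hours.

17 hours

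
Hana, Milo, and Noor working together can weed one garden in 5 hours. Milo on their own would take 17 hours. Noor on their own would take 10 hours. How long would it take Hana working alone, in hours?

170/7 hours

Combined rate is 1/5 per hour.
Known contribution: 1/17 + 1/10 = (10 + 17)/170 = 27/170 per hour.
So Hana's rate is 1/5 − 27/170 = 7/170, meaning 170/7 hours alone.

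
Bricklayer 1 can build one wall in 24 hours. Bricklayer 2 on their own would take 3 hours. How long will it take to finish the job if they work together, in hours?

Combined rate: 1/24 + 1/3 = (1 + 8)/24 = 9/24 = 3/8 per hour.
Time = 1 ÷ (3/8) = 8/3 hours.

8/3 hours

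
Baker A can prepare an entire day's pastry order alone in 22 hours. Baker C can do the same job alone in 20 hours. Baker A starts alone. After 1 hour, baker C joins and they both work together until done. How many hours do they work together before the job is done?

In the first 1 hour baker A alone does 1/22 of the job, leaving 21/22.
Once everyone is working, combined rate: 1/22 + 1/20 = (10 + 11)/220 = 21/220 per hour.
Remaining 21/22 at 21/220 per hour takes 10 hours.

10 hours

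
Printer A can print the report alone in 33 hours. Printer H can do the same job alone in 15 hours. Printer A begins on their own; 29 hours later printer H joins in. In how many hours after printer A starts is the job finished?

121/4 hours

In the first 29 hours printer A alone does 29/33 of the job, leaving 4/33.
Once everyone is working, combined rate: 1/33 + 1/15 = (5 + 11)/165 = 16/165 per hour.
Remaining 4/33 at 16/165 per hour takes 5/4 hours.
Total from the start = 29 + 5/4 = 121/4 hours.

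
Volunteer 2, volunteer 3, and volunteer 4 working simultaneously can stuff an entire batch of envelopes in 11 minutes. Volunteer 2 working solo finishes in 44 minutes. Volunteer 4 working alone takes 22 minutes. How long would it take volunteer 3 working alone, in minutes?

44 minutes

Combined rate is 1/11 per minute.
Known contribution: 1/44 + 1/22 = (1 + 2)/44 = 3/44 per minute.
So volunteer 3's rate is 1/11 − 3/44 = 1/44, meaning 44 minutes alone.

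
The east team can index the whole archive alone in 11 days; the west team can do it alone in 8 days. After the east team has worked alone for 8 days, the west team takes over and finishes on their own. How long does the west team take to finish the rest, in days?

24/11 days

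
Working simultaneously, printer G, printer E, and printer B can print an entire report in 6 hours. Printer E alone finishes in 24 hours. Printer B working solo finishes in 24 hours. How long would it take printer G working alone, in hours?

12 hours

Combined rate is 1/6 per hour.
Known contribution: 1/24 + 1/24 = (1 + 1)/24 = 2/24 = 1/12 per hour.
So printer G's rate is 1/6 − 1/12 = 1/12, meaning 12 hours alone.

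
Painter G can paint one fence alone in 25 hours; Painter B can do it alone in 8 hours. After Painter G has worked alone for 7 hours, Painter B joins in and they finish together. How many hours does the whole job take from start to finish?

125/11 hours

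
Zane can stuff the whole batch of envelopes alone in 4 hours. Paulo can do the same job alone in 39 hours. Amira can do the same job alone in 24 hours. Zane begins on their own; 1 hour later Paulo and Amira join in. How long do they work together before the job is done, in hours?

26/11 hours

In the first 1 hour Zane alone does 1/4 of the job, leaving 3/4.
Once everyone is working, combined rate: 1/4 + 1/39 + 1/24 = (78 + 8 + 13)/312 = 99/312 = 33/104 per hour.
Remaining 3/4 at 33/104 per hour takes 26/11 hours.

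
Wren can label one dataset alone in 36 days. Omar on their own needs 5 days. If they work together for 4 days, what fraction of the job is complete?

Combined rate: 1/36 + 1/5 = (5 + 36)/180 = 41/180 per day.
In 4 days they complete 4·41/180 = 41/45 of the job.

41/45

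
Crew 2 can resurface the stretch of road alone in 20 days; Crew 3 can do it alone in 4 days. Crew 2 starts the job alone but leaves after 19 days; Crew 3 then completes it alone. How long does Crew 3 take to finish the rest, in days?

1/5 days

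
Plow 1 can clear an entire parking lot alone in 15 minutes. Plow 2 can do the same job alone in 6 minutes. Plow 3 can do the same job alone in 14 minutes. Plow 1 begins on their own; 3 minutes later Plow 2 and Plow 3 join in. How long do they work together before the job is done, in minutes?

In the first 3 minutes Plow 1 alone does 3/15 = 1/5 of the job, leaving 4/5.
Once everyone is working, combined rate: 1/15 + 1/6 + 1/14 = (14 + 35 + 15)/210 = 64/210 = 32/105 per minute.
Remaining 4/5 at 32/105 per minute takes 21/8 minutes.

21/8 minutes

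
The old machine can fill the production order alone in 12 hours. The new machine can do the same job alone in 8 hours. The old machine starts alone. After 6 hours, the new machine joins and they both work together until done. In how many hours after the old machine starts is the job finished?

42/5 hours

In the first 6 hours the old machine alone does 6/12 = 1/2 of the job, leaving 1/2.
Once everyone is working, combined rate: 1/12 + 1/8 = (2 + 3)/24 = 5/24 per hour.
Remaining 1/2 at 5/24 per hour takes 12/5 hours.
Total from the start = 6 + 12/5 = 42/5 hours.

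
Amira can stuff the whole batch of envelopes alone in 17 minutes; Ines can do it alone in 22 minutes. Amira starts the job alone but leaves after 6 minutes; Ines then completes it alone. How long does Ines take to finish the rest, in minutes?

242/17 minutes

In 6 minutes Amira does 6/17 of the job, leaving 11/17.
Ines works at 1/22 per minute, so finishing takes 11/17 ÷ 1/22 = 242/17 minutes.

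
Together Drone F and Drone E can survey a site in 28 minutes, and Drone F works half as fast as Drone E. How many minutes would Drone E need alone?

Let Drone E's rate be r; then Drone F's rate is (1/2)r, so together (1/2 + 1)r = (3/2)r = 1/28.
Thus r = 1/42 per minute.
Drone E alone: 42 minutes; Drone F alone: 84 minutes.

42 minutes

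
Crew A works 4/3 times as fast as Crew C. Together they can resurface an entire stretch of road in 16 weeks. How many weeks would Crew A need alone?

28 weeks

Let Crew C's rate be r; then Crew A's rate is (4/3)r, so together (4/3 + 1)r = (7/3)r = 1/16.
Thus r = 3/112 per week.
Crew C alone: 112/3 weeks; Crew A alone: 28 weeks.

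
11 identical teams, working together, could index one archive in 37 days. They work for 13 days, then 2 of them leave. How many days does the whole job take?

127/3 days

One team does 1/407 of the job per day.
After 13 days with 11 teams, 13/37 is done (24/37 left).
With 9 teams the rate is 9/407, so the rest takes 24/37 ÷ 9/407 = 88/3 days.
Total = 13 + 88/3 = 127/3 days.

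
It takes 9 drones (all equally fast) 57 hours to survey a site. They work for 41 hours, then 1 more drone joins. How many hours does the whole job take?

One drone does 1/513 of the job per hour.
After 41 hours with 9 drones, 41/57 is done (16/57 left).
With 10 drones the rate is 10/513, so the rest takes 16/57 ÷ 10/513 = 72/5 hours.
Total = 41 + 72/5 = 277/5 hours.

277/5 hours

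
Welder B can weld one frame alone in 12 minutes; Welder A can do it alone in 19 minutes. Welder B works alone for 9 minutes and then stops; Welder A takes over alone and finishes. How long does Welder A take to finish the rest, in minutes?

In 9 minutes Welder B does 9/12 = 3/4 of the job, leaving 1/4.
Welder A works at 1/19 per minute, so finishing takes 1/4 ÷ 1/19 = 19/4 minutes.

19/4 minutes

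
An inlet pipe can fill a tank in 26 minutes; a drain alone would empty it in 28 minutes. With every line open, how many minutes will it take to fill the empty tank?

364 minutes

Net rate = 1/26 − 1/28 = (14 − 13)/364 = 1/364 per minute.
Filling time = 1 ÷ (1/364) = 364 minutes.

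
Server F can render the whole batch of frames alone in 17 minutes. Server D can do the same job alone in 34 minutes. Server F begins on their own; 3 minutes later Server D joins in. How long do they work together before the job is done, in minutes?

In the first 3 minutes Server F alone does 3/17 of the job, leaving 14/17.
Once everyone is working, combined rate: 1/17 + 1/34 = (2 + 1)/34 = 3/34 per minute.
Remaining 14/17 at 3/34 per minute takes 28/3 minutes.

28/3 minutes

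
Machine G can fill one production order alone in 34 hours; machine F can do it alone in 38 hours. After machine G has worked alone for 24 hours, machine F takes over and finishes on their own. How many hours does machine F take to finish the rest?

190/17 hours

In 24 hours machine G does 24/34 = 12/17 of the job, leaving 5/17.
Machine F works at 1/38 per hour, so finishing takes 5/17 ÷ 1/38 = 190/17 hours.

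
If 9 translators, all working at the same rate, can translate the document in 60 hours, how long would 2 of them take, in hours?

270 hours

Total work is 9·60 = 540 translator-hours.
With 2 translators: 540/2 = 270 hours.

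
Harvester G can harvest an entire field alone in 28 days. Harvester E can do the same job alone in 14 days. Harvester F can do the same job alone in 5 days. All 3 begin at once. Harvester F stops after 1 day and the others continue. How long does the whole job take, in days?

In the first 1 day the combined rate is 43/140, so 43/140 of the job is done, leaving 97/140.
After Harvester F leaves the rate is 3/28 per day; the remaining 97/140 takes 97/15 days.
Total = 1 + 97/15 = 112/15 days.

112/15 days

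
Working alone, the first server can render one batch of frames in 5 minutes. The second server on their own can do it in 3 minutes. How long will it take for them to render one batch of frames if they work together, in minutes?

15/8 minutes

With two workers the combined time is the product over the sum: 5·3/(5+3) = 15/8 minutes.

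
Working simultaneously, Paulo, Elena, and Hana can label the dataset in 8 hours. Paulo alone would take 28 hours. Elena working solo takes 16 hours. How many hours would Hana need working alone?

112/3 hours

Combined rate is 1/8 per hour.
Known contribution: 1/28 + 1/16 = (4 + 7)/112 = 11/112 per hour.
So Hana's rate is 1/8 − 11/112 = 3/112, meaning 112/3 hours alone.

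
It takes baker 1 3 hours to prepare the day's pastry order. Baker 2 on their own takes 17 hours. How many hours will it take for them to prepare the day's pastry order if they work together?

51/20 hours

Combined rate: 1/3 + 1/17 = (17 + 3)/51 = 20/51 per hour.
Time = 1 ÷ (20/51) = 51/20 hours.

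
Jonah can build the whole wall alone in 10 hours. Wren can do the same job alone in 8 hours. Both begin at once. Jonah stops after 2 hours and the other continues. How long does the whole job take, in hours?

In the first 2 hours the combined rate is 9/40, so 9/20 of the job is done, leaving 11/20.
After Jonah leaves the rate is 1/8 per hour; the remaining 11/20 takes 22/5 hours.
Total = 2 + 22/5 = 32/5 hours.

32/5 hours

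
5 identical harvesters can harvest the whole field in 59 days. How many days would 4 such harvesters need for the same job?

Total work is 5·59 = 295 harvester-days.
With 4 harvesters: 295/4 days.

295/4 days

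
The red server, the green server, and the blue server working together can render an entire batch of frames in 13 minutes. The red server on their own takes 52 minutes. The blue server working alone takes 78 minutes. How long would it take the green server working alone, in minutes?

Combined rate is 1/13 per minute.
Known contribution: 1/52 + 1/78 = (3 + 2)/156 = 5/156 per minute.
So the green server's rate is 1/13 − 5/156 = 7/156, meaning 156/7 minutes alone.

156/7 minutes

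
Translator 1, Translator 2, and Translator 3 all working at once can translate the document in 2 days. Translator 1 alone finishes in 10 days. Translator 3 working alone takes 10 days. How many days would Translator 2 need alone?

10/3 days

Combined rate is 1/2 per day.
Known contribution: 1/10 + 1/10 = (1 + 1)/10 = 2/10 = 1/5 per day.
So Translator 2's rate is 1/2 − 1/5 = 3/10, meaning 10/3 days alone.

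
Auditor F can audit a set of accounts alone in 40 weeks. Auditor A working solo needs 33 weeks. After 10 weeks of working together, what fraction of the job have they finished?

73/132

Combined rate: 1/40 + 1/33 = (33 + 40)/1320 = 73/1320 per week.
In 10 weeks they complete 10·73/1320 = 73/132 of the job.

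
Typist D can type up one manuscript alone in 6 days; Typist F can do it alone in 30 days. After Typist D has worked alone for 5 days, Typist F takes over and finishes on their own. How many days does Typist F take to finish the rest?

5 days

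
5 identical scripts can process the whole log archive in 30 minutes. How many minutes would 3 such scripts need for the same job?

Total work is 5·30 = 150 script-minutes.
With 3 scripts: 150/3 = 50 minutes.

50 minutes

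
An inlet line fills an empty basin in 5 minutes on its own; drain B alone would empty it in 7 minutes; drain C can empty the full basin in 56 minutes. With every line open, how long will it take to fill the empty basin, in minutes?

Net rate = 1/5 − 1/7 − 1/56 = (56 − 40 − 5)/280 = 11/280 per minute.
Filling time = 1 ÷ (11/280) = 280/11 minutes.

280/11 minutes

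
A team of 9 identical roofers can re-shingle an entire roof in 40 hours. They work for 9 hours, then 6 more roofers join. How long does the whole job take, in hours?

One roofer does 1/360 of the job per hour.
After 9 hours with 9 roofers, 9/40 is done (31/40 left).
With 15 roofers the rate is 15/360 = 1/24, so the rest takes 31/40 ÷ 1/24 = 93/5 hours.
Total = 9 + 93/5 = 138/5 hours.

138/5 hours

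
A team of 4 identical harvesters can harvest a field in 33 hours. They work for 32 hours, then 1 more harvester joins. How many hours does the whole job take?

One harvester does 1/132 of the job per hour.
After 32 hours with 4 harvesters, 32/33 is done (1/33 left).
With 5 harvesters the rate is 5/132, so the rest takes 1/33 ÷ 5/132 = 4/5 hours.
Total = 32 + 4/5 = 164/5 hours.

164/5 hours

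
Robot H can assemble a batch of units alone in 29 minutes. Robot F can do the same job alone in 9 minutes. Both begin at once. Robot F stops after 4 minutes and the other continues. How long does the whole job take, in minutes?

In the first 4 minutes the combined rate is 38/261, so 152/261 of the job is done, leaving 109/261.
After Robot F leaves the rate is 1/29 per minute; the remaining 109/261 takes 109/9 minutes.
Total = 4 + 109/9 = 145/9 minutes.

145/9 minutes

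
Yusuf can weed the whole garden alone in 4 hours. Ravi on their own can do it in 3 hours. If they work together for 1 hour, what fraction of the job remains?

Combined rate: 1/4 + 1/3 = (3 + 4)/12 = 7/12 per hour.
In 1 hour they complete 1·7/12 = 7/12 of the job.
So 5/12 remains.

5/12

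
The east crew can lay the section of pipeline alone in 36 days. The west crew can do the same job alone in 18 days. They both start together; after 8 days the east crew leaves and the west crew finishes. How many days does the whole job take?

14 days

In the first 8 days the combined rate is 1/12, so 2/3 of the job is done, leaving 1/3.
After the east crew leaves the rate is 1/18 per day; the remaining 1/3 takes 6 days.
Total = 8 + 6 = 14 days.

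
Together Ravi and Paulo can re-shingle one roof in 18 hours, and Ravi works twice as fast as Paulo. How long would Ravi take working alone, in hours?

27 hours

Let Paulo's rate be r; then Ravi's rate is 2r, so together (2 + 1)r = 3r = 1/18.
Thus r = 1/54 per hour.
Paulo alone: 54 hours; Ravi alone: 27 hours.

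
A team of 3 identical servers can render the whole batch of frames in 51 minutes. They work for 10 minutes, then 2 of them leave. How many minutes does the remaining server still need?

One server does 1/153 of the job per minute.
After 10 minutes with 3 servers, 10/51 is done (41/51 left).
With 1 server the rate is 1/153, so the rest takes 41/51 ÷ 1/153 = 123 minutes.

123 minutes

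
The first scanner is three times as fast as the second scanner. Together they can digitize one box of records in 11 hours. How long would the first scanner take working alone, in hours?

44/3 hours

Let the second scanner's rate be r; then the first scanner's rate is 3r, so together (3 + 1)r = 4r = 1/11.
Thus r = 1/44 per hour.
The second scanner alone: 44 hours; the first scanner alone: 44/3 hours.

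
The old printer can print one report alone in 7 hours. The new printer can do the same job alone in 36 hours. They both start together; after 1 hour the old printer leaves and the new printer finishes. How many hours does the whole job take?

216/7 hours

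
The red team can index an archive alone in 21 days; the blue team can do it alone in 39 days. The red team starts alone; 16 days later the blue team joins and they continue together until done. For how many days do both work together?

13/4 days

In 16 days the red team does 16/21 of the job, leaving 5/21.
The red team and the blue team together work at 20/273 per day, so finishing takes 5/21 ÷ 20/273 = 13/4 days.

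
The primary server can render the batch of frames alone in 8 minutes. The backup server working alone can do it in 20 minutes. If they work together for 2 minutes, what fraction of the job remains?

13/20

Combined rate: 1/8 + 1/20 = (5 + 2)/40 = 7/40 per minute.
In 2 minutes they complete 2·7/40 = 7/20 of the job.
So 13/20 remains.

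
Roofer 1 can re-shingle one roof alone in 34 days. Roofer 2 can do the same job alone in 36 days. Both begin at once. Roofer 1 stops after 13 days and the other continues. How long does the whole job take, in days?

In the first 13 days the combined rate is 35/612, so 455/612 of the job is done, leaving 157/612.
After roofer 1 leaves the rate is 1/36 per day; the remaining 157/612 takes 157/17 days.
Total = 13 + 157/17 = 378/17 days.

378/17 days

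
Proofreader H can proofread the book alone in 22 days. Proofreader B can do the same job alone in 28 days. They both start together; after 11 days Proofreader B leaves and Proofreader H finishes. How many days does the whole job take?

187/14 days

In the first 11 days the combined rate is 25/308, so 25/28 of the job is done, leaving 3/28.
After Proofreader B leaves the rate is 1/22 per day; the remaining 3/28 takes 33/14 days.
Total = 11 + 33/14 = 187/14 days.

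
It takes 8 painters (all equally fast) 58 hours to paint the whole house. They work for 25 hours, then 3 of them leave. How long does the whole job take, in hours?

389/5 hours

One painter does 1/464 of the job per hour.
After 25 hours with 8 painters, 25/58 is done (33/58 left).
With 5 painters the rate is 5/464, so the rest takes 33/58 ÷ 5/464 = 264/5 hours.
Total = 25 + 264/5 = 389/5 hours.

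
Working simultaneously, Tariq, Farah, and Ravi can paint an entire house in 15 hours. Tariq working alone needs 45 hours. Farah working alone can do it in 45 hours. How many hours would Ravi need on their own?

Combined rate is 1/15 per hour.
Known contribution: 1/45 + 1/45 = (1 + 1)/45 = 2/45 per hour.
So Ravi's rate is 1/15 − 2/45 = 1/45, meaning 45 hours alone.

45 hours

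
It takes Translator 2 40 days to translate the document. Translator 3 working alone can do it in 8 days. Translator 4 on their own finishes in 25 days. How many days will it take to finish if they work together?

Combined rate: 1/40 + 1/8 + 1/25 = (5 + 25 + 8)/200 = 38/200 = 19/100 per day.
Time = 1 ÷ (19/100) = 100/19 days.

100/19 days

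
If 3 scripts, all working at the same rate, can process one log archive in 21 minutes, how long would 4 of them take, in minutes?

Total work is 3·21 = 63 script-minutes.
With 4 scripts: 63/4 minutes.

63/4 minutes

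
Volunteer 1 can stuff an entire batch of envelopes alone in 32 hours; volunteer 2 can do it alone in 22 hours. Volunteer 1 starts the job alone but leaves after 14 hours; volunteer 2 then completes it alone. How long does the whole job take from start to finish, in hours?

In 14 hours volunteer 1 does 14/32 = 7/16 of the job, leaving 9/16.
Volunteer 2 works at 1/22 per hour, so finishing takes 9/16 ÷ 1/22 = 99/8 hours.
Total time = 14 + 99/8 = 211/8 hours.

211/8 hours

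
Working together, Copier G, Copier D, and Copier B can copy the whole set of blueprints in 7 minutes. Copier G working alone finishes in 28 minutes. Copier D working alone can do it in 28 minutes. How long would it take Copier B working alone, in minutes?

Combined rate is 1/7 per minute.
Known contribution: 1/28 + 1/28 = (1 + 1)/28 = 2/28 = 1/14 per minute.
So Copier B's rate is 1/7 − 1/14 = 1/14, meaning 14 minutes alone.

14 minutes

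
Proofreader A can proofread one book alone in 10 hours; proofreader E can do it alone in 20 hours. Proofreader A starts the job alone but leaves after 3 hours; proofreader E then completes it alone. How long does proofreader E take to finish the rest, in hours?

In 3 hours proofreader A does 3/10 of the job, leaving 7/10.
Proofreader E works at 1/20 per hour, so finishing takes 7/10 ÷ 1/20 = 14 hours.

14 hours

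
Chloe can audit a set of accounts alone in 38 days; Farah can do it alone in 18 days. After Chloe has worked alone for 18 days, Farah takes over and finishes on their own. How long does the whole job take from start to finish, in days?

In 18 days Chloe does 18/38 = 9/19 of the job, leaving 10/19.
Farah works at 1/18 per day, so finishing takes 10/19 ÷ 1/18 = 180/19 days.
Total time = 18 + 180/19 = 522/19 days.

522/19 days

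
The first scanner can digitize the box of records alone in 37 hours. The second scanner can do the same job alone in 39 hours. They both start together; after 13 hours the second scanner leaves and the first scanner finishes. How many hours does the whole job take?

In the first 13 hours the combined rate is 76/1443, so 76/111 of the job is done, leaving 35/111.
After the second scanner leaves the rate is 1/37 per hour; the remaining 35/111 takes 35/3 hours.
Total = 13 + 35/3 = 74/3 hours.

74/3 hours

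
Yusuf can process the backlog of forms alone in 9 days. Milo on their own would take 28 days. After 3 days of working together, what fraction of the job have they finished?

37/84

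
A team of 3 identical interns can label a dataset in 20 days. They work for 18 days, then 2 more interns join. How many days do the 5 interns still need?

One intern does 1/60 of the job per day.
After 18 days with 3 interns, 9/10 is done (1/10 left).
With 5 interns the rate is 5/60 = 1/12, so the rest takes 1/10 ÷ 1/12 = 6/5 days.

6/5 days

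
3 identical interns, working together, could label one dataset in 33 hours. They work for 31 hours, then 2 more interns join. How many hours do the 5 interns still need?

6/5 hours

One intern does 1/99 of the job per hour.
After 31 hours with 3 interns, 31/33 is done (2/33 left).
With 5 interns the rate is 5/99, so the rest takes 2/33 ÷ 5/99 = 6/5 hours.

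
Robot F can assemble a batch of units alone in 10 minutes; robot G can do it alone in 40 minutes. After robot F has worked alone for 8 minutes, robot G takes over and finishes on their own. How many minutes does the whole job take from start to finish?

In 8 minutes robot F does 8/10 = 4/5 of the job, leaving 1/5.
Robot G works at 1/40 per minute, so finishing takes 1/5 ÷ 1/40 = 8 minutes.
Total time = 8 + 8 = 16 minutes.

16 minutes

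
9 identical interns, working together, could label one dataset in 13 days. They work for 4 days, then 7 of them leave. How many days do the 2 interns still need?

81/2 days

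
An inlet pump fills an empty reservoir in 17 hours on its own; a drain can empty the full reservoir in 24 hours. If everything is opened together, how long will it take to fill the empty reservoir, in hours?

408/7 hours

Net rate = 1/17 − 1/24 = (24 − 17)/408 = 7/408 per hour.
Filling time = 1 ÷ (7/408) = 408/7 hours.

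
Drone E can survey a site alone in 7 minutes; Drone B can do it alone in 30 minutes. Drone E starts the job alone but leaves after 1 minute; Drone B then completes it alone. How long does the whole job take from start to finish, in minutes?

In 1 minute Drone E does 1/7 of the job, leaving 6/7.
Drone B works at 1/30 per minute, so finishing takes 6/7 ÷ 1/30 = 180/7 minutes.
Total time = 1 + 180/7 = 187/7 minutes.

187/7 minutes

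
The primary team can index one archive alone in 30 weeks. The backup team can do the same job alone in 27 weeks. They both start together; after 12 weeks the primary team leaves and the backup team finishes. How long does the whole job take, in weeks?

In the first 12 weeks the combined rate is 19/270, so 38/45 of the job is done, leaving 7/45.
After the primary team leaves the rate is 1/27 per week; the remaining 7/45 takes 21/5 weeks.
Total = 12 + 21/5 = 81/5 weeks.

81/5 weeks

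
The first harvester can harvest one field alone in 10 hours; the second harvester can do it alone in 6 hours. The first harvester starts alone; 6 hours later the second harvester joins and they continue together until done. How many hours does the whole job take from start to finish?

In 6 hours the first harvester does 6/10 = 3/5 of the job, leaving 2/5.
The first harvester and the second harvester together work at 4/15 per hour, so finishing takes 2/5 ÷ 4/15 = 3/2 hours.
Total time = 6 + 3/2 = 15/2 hours.

15/2 hours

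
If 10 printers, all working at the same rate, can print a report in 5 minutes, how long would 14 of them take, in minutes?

25/7 minutes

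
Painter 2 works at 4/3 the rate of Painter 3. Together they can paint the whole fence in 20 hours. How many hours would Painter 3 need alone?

140/3 hours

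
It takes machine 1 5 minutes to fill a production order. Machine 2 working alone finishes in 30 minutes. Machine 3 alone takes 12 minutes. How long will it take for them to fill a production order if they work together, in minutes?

60/19 minutes

Combined rate: 1/5 + 1/30 + 1/12 = (12 + 2 + 5)/60 = 19/60 per minute.
Time = 1 ÷ (19/60) = 60/19 minutes.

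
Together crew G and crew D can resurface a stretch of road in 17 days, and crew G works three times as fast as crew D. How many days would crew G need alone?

Let crew D's rate be r; then crew G's rate is 3r, so together (3 + 1)r = 4r = 1/17.
Thus r = 1/68 per day.
Crew D alone: 68 days; crew G alone: 68/3 days.

68/3 days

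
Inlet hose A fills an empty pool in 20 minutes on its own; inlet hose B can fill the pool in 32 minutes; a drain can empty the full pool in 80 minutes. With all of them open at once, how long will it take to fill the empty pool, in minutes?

160/11 minutes

Net rate = 1/20 + 1/32 − 1/80 = (8 + 5 − 2)/160 = 11/160 per minute.
Filling time = 1 ÷ (11/160) = 160/11 minutes.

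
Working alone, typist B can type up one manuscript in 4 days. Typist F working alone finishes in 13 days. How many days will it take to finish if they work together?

52/17 days

With two workers the combined time is the product over the sum: 4·13/(4+13) = 52/17 days.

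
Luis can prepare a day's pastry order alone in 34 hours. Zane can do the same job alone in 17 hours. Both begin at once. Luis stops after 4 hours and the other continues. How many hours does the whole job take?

15 hours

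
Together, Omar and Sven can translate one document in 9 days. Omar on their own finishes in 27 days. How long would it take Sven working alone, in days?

27/2 days

Combined rate is 1/9 per day.
Known contribution: 1/27 per day.
So Sven's rate is 1/9 − 1/27 = 2/27, meaning 27/2 days alone.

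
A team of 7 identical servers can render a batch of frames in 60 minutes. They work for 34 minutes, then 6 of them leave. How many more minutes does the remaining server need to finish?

182 minutes

One server does 1/420 of the job per minute.
After 34 minutes with 7 servers, 17/30 is done (13/30 left).
With 1 server the rate is 1/420, so the rest takes 13/30 ÷ 1/420 = 182 minutes.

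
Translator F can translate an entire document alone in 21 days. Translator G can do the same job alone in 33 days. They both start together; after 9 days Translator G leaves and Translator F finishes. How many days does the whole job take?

168/11 days

In the first 9 days the combined rate is 6/77, so 54/77 of the job is done, leaving 23/77.
After Translator G leaves the rate is 1/21 per day; the remaining 23/77 takes 69/11 days.
Total = 9 + 69/11 = 168/11 days.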